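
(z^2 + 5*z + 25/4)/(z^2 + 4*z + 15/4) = (2*z + 5)/(2*z + 3)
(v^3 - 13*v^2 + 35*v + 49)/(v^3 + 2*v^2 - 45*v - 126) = (v^2 - 6*v - 7)/(v^2 + 9*v + 18)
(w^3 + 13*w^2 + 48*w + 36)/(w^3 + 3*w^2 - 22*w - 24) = (w + 6)/(w - 4)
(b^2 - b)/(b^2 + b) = (b - 1)/(b + 1)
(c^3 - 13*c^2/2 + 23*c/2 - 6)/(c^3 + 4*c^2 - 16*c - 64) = (2*c^2 - 5*c + 3)/(2*(c^2 + 8*c + 16))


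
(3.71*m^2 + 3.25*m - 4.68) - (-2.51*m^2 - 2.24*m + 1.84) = 6.22*m^2 + 5.49*m - 6.52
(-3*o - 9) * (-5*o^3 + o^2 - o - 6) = 15*o^4 + 42*o^3 - 6*o^2 + 27*o + 54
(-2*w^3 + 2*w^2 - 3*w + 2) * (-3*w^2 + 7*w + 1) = 6*w^5 - 20*w^4 + 21*w^3 - 25*w^2 + 11*w + 2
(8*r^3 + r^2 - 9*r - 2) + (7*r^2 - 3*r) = 8*r^3 + 8*r^2 - 12*r - 2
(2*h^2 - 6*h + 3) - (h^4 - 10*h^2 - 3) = -h^4 + 12*h^2 - 6*h + 6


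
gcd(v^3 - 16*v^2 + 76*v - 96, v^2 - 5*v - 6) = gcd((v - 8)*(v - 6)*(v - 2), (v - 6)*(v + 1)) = v - 6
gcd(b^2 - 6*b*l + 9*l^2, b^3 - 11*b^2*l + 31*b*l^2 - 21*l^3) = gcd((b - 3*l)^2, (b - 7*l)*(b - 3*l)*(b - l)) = b - 3*l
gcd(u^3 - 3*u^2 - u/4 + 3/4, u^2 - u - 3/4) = u + 1/2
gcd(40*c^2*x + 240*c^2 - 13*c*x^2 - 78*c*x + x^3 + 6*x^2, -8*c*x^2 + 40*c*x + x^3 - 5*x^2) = -8*c + x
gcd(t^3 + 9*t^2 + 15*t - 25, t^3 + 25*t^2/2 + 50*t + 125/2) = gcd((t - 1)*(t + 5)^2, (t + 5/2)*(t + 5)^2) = t^2 + 10*t + 25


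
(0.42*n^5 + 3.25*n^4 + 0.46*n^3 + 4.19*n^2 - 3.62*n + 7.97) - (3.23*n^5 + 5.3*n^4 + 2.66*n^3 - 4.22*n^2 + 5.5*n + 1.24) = -2.81*n^5 - 2.05*n^4 - 2.2*n^3 + 8.41*n^2 - 9.12*n + 6.73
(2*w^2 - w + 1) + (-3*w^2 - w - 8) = -w^2 - 2*w - 7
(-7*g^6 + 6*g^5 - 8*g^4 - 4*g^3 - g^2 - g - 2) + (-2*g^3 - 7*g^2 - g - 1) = -7*g^6 + 6*g^5 - 8*g^4 - 6*g^3 - 8*g^2 - 2*g - 3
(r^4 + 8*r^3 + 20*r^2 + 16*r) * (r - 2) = r^5 + 6*r^4 + 4*r^3 - 24*r^2 - 32*r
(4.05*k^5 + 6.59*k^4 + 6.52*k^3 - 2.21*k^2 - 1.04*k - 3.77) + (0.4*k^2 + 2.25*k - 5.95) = 4.05*k^5 + 6.59*k^4 + 6.52*k^3 - 1.81*k^2 + 1.21*k - 9.72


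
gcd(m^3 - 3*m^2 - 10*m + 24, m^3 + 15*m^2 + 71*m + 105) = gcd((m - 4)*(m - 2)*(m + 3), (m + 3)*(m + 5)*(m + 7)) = m + 3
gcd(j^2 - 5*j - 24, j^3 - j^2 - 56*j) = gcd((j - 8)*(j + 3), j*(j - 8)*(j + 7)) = j - 8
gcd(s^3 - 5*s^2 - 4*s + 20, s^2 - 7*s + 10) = s^2 - 7*s + 10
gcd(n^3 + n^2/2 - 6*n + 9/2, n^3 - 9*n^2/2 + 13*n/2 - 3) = n^2 - 5*n/2 + 3/2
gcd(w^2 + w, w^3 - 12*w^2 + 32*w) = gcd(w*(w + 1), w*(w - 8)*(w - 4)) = w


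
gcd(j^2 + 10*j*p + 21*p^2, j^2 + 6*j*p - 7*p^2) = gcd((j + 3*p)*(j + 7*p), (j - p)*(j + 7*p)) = j + 7*p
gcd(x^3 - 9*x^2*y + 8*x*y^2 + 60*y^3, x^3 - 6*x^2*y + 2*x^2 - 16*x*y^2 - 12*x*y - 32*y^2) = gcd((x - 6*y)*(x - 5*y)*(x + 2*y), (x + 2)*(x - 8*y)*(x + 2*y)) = x + 2*y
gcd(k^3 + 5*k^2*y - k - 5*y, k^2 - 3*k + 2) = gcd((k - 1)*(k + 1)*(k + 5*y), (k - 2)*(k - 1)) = k - 1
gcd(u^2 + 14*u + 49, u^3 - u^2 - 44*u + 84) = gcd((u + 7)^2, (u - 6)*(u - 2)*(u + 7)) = u + 7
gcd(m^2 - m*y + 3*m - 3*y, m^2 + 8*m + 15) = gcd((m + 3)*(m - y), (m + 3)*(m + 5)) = m + 3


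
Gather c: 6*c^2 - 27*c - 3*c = 6*c^2 - 30*c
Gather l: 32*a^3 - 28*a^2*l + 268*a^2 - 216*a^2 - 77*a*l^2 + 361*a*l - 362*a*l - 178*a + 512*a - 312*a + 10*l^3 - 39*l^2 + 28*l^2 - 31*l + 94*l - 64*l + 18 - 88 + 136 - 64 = 32*a^3 + 52*a^2 + 22*a + 10*l^3 + l^2*(-77*a - 11) + l*(-28*a^2 - a - 1) + 2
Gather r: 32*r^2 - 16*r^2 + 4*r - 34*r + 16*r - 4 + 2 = 16*r^2 - 14*r - 2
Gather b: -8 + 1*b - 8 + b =2*b - 16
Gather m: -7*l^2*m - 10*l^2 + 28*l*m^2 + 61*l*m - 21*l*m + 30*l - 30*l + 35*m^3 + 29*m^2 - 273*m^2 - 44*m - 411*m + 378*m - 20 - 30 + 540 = -10*l^2 + 35*m^3 + m^2*(28*l - 244) + m*(-7*l^2 + 40*l - 77) + 490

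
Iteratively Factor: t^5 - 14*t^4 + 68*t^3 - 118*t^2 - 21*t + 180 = (t - 5)*(t^4 - 9*t^3 + 23*t^2 - 3*t - 36) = (t - 5)*(t - 3)*(t^3 - 6*t^2 + 5*t + 12) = (t - 5)*(t - 3)*(t + 1)*(t^2 - 7*t + 12) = (t - 5)*(t - 3)^2*(t + 1)*(t - 4)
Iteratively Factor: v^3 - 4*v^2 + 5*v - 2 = (v - 2)*(v^2 - 2*v + 1) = (v - 2)*(v - 1)*(v - 1)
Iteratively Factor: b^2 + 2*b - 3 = (b - 1)*(b + 3)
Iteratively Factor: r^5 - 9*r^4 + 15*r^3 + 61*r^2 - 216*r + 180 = (r - 5)*(r^4 - 4*r^3 - 5*r^2 + 36*r - 36) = (r - 5)*(r - 2)*(r^3 - 2*r^2 - 9*r + 18) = (r - 5)*(r - 2)^2*(r^2 - 9) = (r - 5)*(r - 3)*(r - 2)^2*(r + 3)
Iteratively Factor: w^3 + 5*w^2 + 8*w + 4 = (w + 1)*(w^2 + 4*w + 4) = (w + 1)*(w + 2)*(w + 2)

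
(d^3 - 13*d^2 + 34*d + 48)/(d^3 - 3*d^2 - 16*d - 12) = (d - 8)/(d + 2)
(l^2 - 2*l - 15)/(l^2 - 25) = (l + 3)/(l + 5)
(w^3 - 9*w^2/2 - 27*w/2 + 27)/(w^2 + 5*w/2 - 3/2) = (2*w^2 - 15*w + 18)/(2*w - 1)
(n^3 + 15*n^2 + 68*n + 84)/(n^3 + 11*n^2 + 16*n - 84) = (n + 2)/(n - 2)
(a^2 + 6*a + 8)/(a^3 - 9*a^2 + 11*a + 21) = (a^2 + 6*a + 8)/(a^3 - 9*a^2 + 11*a + 21)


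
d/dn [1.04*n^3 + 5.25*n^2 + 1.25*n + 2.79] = 3.12*n^2 + 10.5*n + 1.25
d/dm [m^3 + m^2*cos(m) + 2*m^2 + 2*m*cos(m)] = -m^2*sin(m) + 3*m^2 + 2*sqrt(2)*m*cos(m + pi/4) + 4*m + 2*cos(m)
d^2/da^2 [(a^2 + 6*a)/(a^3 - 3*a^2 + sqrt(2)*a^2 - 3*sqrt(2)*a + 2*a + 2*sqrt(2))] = 2*(a*(a + 6)*(3*a^2 - 6*a + 2*sqrt(2)*a - 3*sqrt(2) + 2)^2 - (a*(a + 6)*(3*a - 3 + sqrt(2)) + 2*(a + 3)*(3*a^2 - 6*a + 2*sqrt(2)*a - 3*sqrt(2) + 2))*(a^3 - 3*a^2 + sqrt(2)*a^2 - 3*sqrt(2)*a + 2*a + 2*sqrt(2)) + (a^3 - 3*a^2 + sqrt(2)*a^2 - 3*sqrt(2)*a + 2*a + 2*sqrt(2))^2)/(a^3 - 3*a^2 + sqrt(2)*a^2 - 3*sqrt(2)*a + 2*a + 2*sqrt(2))^3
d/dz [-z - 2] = -1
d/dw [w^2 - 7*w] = 2*w - 7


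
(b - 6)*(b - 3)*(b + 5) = b^3 - 4*b^2 - 27*b + 90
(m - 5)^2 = m^2 - 10*m + 25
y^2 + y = y*(y + 1)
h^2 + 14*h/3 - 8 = (h - 4/3)*(h + 6)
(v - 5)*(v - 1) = v^2 - 6*v + 5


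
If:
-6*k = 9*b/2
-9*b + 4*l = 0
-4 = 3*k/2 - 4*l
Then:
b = 32/81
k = -8/27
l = 8/9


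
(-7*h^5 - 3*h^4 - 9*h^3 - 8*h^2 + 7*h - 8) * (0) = 0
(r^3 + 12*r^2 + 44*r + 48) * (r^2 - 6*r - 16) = r^5 + 6*r^4 - 44*r^3 - 408*r^2 - 992*r - 768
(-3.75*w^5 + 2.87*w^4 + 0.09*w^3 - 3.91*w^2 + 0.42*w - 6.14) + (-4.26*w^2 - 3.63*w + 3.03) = -3.75*w^5 + 2.87*w^4 + 0.09*w^3 - 8.17*w^2 - 3.21*w - 3.11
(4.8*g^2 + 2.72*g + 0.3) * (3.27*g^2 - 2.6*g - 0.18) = 15.696*g^4 - 3.5856*g^3 - 6.955*g^2 - 1.2696*g - 0.054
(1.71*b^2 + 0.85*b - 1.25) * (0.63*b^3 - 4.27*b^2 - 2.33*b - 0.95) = 1.0773*b^5 - 6.7662*b^4 - 8.4013*b^3 + 1.7325*b^2 + 2.105*b + 1.1875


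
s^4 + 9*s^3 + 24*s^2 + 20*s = s*(s + 2)^2*(s + 5)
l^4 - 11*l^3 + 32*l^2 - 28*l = l*(l - 7)*(l - 2)^2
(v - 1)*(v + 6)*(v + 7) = v^3 + 12*v^2 + 29*v - 42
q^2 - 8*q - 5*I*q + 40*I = (q - 8)*(q - 5*I)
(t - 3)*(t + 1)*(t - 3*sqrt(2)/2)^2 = t^4 - 3*sqrt(2)*t^3 - 2*t^3 + 3*t^2/2 + 6*sqrt(2)*t^2 - 9*t + 9*sqrt(2)*t - 27/2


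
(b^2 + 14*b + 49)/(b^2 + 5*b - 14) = (b + 7)/(b - 2)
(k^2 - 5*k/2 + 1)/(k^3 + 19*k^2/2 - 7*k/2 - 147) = (2*k^2 - 5*k + 2)/(2*k^3 + 19*k^2 - 7*k - 294)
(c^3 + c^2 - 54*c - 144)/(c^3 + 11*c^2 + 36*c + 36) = (c - 8)/(c + 2)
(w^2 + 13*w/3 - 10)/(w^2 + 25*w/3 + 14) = (3*w - 5)/(3*w + 7)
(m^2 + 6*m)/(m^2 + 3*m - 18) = m/(m - 3)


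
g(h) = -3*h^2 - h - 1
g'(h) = -6*h - 1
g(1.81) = -12.64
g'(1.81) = -11.86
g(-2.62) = -18.97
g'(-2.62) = 14.72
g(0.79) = -3.66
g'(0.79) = -5.74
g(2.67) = -25.06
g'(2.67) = -17.02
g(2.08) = -16.06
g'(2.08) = -13.48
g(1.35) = -7.82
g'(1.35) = -9.10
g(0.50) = -2.25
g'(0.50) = -4.00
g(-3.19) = -28.34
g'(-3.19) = 18.14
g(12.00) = -445.00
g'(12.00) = -73.00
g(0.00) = -1.00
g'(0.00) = -1.00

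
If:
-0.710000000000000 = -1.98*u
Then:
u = 0.36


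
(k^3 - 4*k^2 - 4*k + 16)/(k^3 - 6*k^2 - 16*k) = (k^2 - 6*k + 8)/(k*(k - 8))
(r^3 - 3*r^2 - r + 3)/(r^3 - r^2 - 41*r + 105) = (r^2 - 1)/(r^2 + 2*r - 35)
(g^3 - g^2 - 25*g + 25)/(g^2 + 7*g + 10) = (g^2 - 6*g + 5)/(g + 2)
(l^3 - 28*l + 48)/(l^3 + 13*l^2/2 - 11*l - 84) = 2*(l^2 - 6*l + 8)/(2*l^2 + l - 28)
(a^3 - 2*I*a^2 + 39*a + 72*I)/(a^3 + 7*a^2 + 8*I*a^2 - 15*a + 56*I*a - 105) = (a^2 - 5*I*a + 24)/(a^2 + a*(7 + 5*I) + 35*I)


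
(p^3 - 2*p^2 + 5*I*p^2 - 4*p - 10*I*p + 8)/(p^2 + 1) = (p^2 + p*(-2 + 4*I) - 8*I)/(p - I)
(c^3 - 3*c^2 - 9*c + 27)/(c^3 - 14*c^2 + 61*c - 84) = (c^2 - 9)/(c^2 - 11*c + 28)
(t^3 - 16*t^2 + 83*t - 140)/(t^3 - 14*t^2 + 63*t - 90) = (t^2 - 11*t + 28)/(t^2 - 9*t + 18)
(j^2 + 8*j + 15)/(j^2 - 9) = (j + 5)/(j - 3)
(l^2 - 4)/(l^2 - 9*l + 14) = (l + 2)/(l - 7)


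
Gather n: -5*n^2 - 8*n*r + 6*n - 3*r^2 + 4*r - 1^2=-5*n^2 + n*(6 - 8*r) - 3*r^2 + 4*r - 1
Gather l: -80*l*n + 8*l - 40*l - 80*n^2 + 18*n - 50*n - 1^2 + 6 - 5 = l*(-80*n - 32) - 80*n^2 - 32*n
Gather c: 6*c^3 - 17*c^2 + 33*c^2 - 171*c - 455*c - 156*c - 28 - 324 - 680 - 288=6*c^3 + 16*c^2 - 782*c - 1320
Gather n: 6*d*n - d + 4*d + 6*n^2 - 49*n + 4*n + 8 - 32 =3*d + 6*n^2 + n*(6*d - 45) - 24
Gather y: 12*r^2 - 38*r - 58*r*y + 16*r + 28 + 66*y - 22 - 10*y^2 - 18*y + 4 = 12*r^2 - 22*r - 10*y^2 + y*(48 - 58*r) + 10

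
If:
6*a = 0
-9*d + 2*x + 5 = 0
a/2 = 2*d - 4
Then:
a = 0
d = 2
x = 13/2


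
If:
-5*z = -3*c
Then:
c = 5*z/3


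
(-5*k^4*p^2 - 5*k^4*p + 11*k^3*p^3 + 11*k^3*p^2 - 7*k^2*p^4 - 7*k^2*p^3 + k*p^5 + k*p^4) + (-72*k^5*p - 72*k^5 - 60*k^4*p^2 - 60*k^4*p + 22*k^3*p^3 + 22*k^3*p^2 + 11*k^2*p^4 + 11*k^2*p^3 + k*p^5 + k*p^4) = -72*k^5*p - 72*k^5 - 65*k^4*p^2 - 65*k^4*p + 33*k^3*p^3 + 33*k^3*p^2 + 4*k^2*p^4 + 4*k^2*p^3 + 2*k*p^5 + 2*k*p^4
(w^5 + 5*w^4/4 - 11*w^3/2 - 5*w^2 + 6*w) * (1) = w^5 + 5*w^4/4 - 11*w^3/2 - 5*w^2 + 6*w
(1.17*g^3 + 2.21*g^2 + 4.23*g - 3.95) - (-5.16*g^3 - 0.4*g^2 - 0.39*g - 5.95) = 6.33*g^3 + 2.61*g^2 + 4.62*g + 2.0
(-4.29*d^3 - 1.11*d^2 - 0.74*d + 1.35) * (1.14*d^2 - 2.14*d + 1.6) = -4.8906*d^5 + 7.9152*d^4 - 5.3322*d^3 + 1.3466*d^2 - 4.073*d + 2.16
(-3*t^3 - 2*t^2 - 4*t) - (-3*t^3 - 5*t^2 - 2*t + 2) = 3*t^2 - 2*t - 2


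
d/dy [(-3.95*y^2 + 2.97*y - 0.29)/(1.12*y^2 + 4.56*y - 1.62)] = (-21.3384*y^2 + 13.4476*y - 3.489)/(1.2544*y^4 + 10.2144*y^3 + 17.1648*y^2 - 14.7744*y + 2.6244)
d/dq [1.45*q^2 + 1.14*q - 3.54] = 2.9*q + 1.14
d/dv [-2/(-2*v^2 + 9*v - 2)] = 2*(9 - 4*v)/(2*v^2 - 9*v + 2)^2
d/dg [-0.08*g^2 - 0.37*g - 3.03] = -0.16*g - 0.37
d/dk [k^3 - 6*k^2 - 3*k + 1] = 3*k^2 - 12*k - 3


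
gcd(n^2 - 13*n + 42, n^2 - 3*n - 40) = 1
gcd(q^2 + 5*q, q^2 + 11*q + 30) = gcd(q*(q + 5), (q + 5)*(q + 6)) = q + 5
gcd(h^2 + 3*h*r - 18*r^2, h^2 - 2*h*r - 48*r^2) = h + 6*r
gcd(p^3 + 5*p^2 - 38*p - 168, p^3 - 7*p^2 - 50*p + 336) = p^2 + p - 42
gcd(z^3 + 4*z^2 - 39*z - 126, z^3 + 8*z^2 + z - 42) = z^2 + 10*z + 21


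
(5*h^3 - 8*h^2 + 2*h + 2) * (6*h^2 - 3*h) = 30*h^5 - 63*h^4 + 36*h^3 + 6*h^2 - 6*h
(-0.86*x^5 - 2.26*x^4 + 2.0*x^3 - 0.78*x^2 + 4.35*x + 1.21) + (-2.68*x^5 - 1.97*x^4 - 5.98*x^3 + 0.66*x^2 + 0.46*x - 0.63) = -3.54*x^5 - 4.23*x^4 - 3.98*x^3 - 0.12*x^2 + 4.81*x + 0.58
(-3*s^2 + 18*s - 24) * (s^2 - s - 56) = -3*s^4 + 21*s^3 + 126*s^2 - 984*s + 1344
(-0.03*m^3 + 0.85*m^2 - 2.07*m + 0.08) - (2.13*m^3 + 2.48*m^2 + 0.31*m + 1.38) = -2.16*m^3 - 1.63*m^2 - 2.38*m - 1.3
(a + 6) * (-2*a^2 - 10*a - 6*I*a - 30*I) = -2*a^3 - 22*a^2 - 6*I*a^2 - 60*a - 66*I*a - 180*I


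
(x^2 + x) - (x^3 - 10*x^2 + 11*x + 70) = -x^3 + 11*x^2 - 10*x - 70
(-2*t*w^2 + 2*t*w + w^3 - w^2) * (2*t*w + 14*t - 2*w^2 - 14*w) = -4*t^2*w^3 - 24*t^2*w^2 + 28*t^2*w + 6*t*w^4 + 36*t*w^3 - 42*t*w^2 - 2*w^5 - 12*w^4 + 14*w^3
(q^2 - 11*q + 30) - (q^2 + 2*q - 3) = 33 - 13*q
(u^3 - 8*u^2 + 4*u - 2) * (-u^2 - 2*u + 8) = -u^5 + 6*u^4 + 20*u^3 - 70*u^2 + 36*u - 16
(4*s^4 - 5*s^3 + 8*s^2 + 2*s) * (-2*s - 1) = -8*s^5 + 6*s^4 - 11*s^3 - 12*s^2 - 2*s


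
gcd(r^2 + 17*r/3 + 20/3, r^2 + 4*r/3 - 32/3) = r + 4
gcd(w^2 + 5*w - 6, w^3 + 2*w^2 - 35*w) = 1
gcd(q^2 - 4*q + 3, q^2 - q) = q - 1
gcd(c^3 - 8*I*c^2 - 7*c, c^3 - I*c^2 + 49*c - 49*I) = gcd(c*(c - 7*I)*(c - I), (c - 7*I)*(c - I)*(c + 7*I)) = c^2 - 8*I*c - 7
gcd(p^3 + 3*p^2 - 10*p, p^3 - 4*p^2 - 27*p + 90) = p + 5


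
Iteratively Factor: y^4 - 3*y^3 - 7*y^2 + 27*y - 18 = (y + 3)*(y^3 - 6*y^2 + 11*y - 6) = (y - 2)*(y + 3)*(y^2 - 4*y + 3) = (y - 3)*(y - 2)*(y + 3)*(y - 1)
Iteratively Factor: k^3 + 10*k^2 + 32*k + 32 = (k + 4)*(k^2 + 6*k + 8) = (k + 4)^2*(k + 2)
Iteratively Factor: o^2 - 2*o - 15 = (o + 3)*(o - 5)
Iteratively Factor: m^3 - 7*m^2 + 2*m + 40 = (m - 4)*(m^2 - 3*m - 10) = (m - 4)*(m + 2)*(m - 5)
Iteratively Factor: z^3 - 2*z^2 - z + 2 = (z - 1)*(z^2 - z - 2) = (z - 1)*(z + 1)*(z - 2)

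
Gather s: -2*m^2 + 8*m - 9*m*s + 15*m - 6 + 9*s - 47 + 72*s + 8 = -2*m^2 + 23*m + s*(81 - 9*m) - 45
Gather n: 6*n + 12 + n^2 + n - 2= n^2 + 7*n + 10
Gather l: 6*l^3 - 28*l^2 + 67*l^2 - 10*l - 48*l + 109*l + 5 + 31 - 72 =6*l^3 + 39*l^2 + 51*l - 36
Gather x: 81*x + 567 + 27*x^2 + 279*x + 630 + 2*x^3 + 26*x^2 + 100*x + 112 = 2*x^3 + 53*x^2 + 460*x + 1309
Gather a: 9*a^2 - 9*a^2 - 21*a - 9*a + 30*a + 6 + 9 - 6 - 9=0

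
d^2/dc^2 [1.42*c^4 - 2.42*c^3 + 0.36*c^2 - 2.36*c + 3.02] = 17.04*c^2 - 14.52*c + 0.72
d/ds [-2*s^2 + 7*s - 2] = 7 - 4*s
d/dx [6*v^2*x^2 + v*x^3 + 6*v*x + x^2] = 12*v^2*x + 3*v*x^2 + 6*v + 2*x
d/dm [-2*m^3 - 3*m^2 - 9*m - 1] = -6*m^2 - 6*m - 9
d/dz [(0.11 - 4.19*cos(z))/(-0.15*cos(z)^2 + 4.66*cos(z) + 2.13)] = (0.6285*cos(z)^2 - 0.0330000000000013*cos(z) + 9.4373)*sin(z)/(0.0225*cos(z)^4 - 1.398*cos(z)^3 + 21.0766*cos(z)^2 + 19.8516*cos(z) + 4.5369)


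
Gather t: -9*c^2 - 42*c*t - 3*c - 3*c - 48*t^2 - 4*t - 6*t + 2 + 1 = -9*c^2 - 6*c - 48*t^2 + t*(-42*c - 10) + 3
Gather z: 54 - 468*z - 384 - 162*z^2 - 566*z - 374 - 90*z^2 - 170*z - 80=-252*z^2 - 1204*z - 784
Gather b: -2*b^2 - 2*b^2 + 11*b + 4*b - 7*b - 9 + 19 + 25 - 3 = -4*b^2 + 8*b + 32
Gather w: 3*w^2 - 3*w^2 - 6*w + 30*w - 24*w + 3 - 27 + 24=0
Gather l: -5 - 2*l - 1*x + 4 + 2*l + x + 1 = 0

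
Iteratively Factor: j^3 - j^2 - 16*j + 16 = (j + 4)*(j^2 - 5*j + 4) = (j - 1)*(j + 4)*(j - 4)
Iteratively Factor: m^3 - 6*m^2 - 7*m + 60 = (m + 3)*(m^2 - 9*m + 20) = (m - 4)*(m + 3)*(m - 5)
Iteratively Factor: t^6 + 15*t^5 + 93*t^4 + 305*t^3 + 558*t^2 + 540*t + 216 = (t + 3)*(t^5 + 12*t^4 + 57*t^3 + 134*t^2 + 156*t + 72) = (t + 2)*(t + 3)*(t^4 + 10*t^3 + 37*t^2 + 60*t + 36) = (t + 2)*(t + 3)^2*(t^3 + 7*t^2 + 16*t + 12) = (t + 2)*(t + 3)^3*(t^2 + 4*t + 4) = (t + 2)^2*(t + 3)^3*(t + 2)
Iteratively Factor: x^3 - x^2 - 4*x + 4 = (x - 2)*(x^2 + x - 2) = (x - 2)*(x + 2)*(x - 1)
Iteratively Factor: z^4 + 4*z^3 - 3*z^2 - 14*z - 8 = (z + 1)*(z^3 + 3*z^2 - 6*z - 8) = (z + 1)^2*(z^2 + 2*z - 8) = (z - 2)*(z + 1)^2*(z + 4)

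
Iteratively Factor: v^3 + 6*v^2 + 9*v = (v)*(v^2 + 6*v + 9) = v*(v + 3)*(v + 3)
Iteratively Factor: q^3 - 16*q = (q + 4)*(q^2 - 4*q) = q*(q + 4)*(q - 4)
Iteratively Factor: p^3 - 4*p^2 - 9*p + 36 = (p - 4)*(p^2 - 9) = (p - 4)*(p + 3)*(p - 3)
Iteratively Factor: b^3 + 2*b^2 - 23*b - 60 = (b - 5)*(b^2 + 7*b + 12) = (b - 5)*(b + 3)*(b + 4)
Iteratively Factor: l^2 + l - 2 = (l - 1)*(l + 2)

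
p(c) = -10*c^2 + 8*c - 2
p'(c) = 8 - 20*c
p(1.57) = -14.09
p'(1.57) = -23.40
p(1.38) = -10.00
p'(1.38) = -19.60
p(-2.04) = -59.94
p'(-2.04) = 48.80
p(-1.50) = -36.50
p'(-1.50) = 38.00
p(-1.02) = -20.56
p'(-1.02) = 28.40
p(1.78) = -19.44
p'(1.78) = -27.60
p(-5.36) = -332.18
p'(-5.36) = 115.20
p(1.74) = -18.36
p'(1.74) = -26.80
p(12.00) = -1346.00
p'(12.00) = -232.00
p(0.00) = -2.00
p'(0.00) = 8.00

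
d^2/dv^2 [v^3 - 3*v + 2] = 6*v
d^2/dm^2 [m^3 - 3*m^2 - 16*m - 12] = 6*m - 6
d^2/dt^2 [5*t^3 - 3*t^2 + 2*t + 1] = 30*t - 6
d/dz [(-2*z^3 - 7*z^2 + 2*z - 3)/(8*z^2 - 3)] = 2*(-8*z^4 + z^2 + 45*z - 3)/(64*z^4 - 48*z^2 + 9)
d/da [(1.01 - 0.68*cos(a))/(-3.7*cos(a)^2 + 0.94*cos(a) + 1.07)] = (2.516*cos(a)^2 - 7.474*cos(a) + 1.677)*sin(a)/(13.69*cos(a)^4 - 6.956*cos(a)^3 - 7.0344*cos(a)^2 + 2.0116*cos(a) + 1.1449)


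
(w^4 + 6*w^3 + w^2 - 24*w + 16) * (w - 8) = w^5 - 2*w^4 - 47*w^3 - 32*w^2 + 208*w - 128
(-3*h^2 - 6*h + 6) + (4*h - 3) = -3*h^2 - 2*h + 3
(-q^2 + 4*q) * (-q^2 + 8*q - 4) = q^4 - 12*q^3 + 36*q^2 - 16*q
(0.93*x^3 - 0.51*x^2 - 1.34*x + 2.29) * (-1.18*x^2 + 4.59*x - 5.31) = -1.0974*x^5 + 4.8705*x^4 - 5.698*x^3 - 6.1447*x^2 + 17.6265*x - 12.1599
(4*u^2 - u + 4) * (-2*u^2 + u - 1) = -8*u^4 + 6*u^3 - 13*u^2 + 5*u - 4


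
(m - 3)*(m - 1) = m^2 - 4*m + 3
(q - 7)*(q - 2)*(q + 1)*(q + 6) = q^4 - 2*q^3 - 43*q^2 + 44*q + 84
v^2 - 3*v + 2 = (v - 2)*(v - 1)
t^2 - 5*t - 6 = (t - 6)*(t + 1)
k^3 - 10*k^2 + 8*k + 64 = (k - 8)*(k - 4)*(k + 2)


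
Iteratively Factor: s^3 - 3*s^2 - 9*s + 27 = (s - 3)*(s^2 - 9) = (s - 3)^2*(s + 3)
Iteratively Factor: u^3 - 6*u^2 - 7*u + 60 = (u + 3)*(u^2 - 9*u + 20) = (u - 5)*(u + 3)*(u - 4)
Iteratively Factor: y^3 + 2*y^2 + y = (y)*(y^2 + 2*y + 1) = y*(y + 1)*(y + 1)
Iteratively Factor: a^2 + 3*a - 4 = (a + 4)*(a - 1)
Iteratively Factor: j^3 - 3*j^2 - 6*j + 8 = (j + 2)*(j^2 - 5*j + 4) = (j - 1)*(j + 2)*(j - 4)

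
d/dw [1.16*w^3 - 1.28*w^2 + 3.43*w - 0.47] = 3.48*w^2 - 2.56*w + 3.43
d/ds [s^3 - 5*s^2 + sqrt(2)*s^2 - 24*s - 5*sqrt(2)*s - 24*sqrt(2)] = 3*s^2 - 10*s + 2*sqrt(2)*s - 24 - 5*sqrt(2)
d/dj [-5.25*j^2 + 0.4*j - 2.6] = 0.4 - 10.5*j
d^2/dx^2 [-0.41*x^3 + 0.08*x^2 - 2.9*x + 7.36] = 0.16 - 2.46*x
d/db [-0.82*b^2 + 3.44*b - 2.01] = 3.44 - 1.64*b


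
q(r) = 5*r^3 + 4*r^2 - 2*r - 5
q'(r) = 15*r^2 + 8*r - 2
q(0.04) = -5.07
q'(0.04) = -1.66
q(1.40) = 13.76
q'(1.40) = 38.60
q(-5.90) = -880.86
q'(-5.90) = 472.95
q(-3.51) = -164.92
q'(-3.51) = 154.72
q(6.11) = 1272.60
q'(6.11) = 606.86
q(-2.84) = -81.59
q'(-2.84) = 96.26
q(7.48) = 2296.39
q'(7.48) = 897.10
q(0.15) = -5.19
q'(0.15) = -0.46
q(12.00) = 9187.00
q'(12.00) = 2254.00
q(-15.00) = -15950.00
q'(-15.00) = 3253.00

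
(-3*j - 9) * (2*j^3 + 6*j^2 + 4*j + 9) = -6*j^4 - 36*j^3 - 66*j^2 - 63*j - 81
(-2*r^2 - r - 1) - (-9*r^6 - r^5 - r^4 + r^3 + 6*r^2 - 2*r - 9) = 9*r^6 + r^5 + r^4 - r^3 - 8*r^2 + r + 8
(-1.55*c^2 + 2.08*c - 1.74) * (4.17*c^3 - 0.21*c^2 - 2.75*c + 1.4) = -6.4635*c^5 + 8.9991*c^4 - 3.4301*c^3 - 7.5246*c^2 + 7.697*c - 2.436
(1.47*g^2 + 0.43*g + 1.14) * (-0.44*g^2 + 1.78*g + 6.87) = -0.6468*g^4 + 2.4274*g^3 + 10.3627*g^2 + 4.9833*g + 7.8318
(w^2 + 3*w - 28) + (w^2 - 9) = 2*w^2 + 3*w - 37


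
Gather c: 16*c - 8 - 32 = 16*c - 40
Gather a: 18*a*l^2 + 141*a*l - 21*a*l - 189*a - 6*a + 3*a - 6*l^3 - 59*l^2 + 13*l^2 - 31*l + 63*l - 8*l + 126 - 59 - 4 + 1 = a*(18*l^2 + 120*l - 192) - 6*l^3 - 46*l^2 + 24*l + 64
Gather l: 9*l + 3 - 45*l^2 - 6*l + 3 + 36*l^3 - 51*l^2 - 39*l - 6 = 36*l^3 - 96*l^2 - 36*l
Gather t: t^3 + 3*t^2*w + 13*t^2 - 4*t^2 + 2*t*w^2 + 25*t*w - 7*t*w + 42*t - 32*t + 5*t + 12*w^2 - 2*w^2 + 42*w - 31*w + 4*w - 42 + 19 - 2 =t^3 + t^2*(3*w + 9) + t*(2*w^2 + 18*w + 15) + 10*w^2 + 15*w - 25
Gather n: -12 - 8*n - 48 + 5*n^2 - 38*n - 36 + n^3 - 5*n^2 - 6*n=n^3 - 52*n - 96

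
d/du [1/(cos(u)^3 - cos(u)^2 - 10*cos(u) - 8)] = (3*cos(u)^2 - 2*cos(u) - 10)*sin(u)/(-cos(u)^3 + cos(u)^2 + 10*cos(u) + 8)^2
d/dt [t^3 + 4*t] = 3*t^2 + 4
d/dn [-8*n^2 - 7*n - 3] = -16*n - 7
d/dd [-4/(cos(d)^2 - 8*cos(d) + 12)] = 8*(4 - cos(d))*sin(d)/(cos(d)^2 - 8*cos(d) + 12)^2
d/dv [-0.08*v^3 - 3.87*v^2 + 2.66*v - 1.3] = -0.24*v^2 - 7.74*v + 2.66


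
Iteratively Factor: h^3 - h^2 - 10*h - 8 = (h + 1)*(h^2 - 2*h - 8) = (h - 4)*(h + 1)*(h + 2)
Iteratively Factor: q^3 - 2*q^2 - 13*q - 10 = (q + 1)*(q^2 - 3*q - 10) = (q - 5)*(q + 1)*(q + 2)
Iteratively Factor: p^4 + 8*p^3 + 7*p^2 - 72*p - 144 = (p + 4)*(p^3 + 4*p^2 - 9*p - 36) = (p - 3)*(p + 4)*(p^2 + 7*p + 12) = (p - 3)*(p + 3)*(p + 4)*(p + 4)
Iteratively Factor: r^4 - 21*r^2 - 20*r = (r)*(r^3 - 21*r - 20) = r*(r + 4)*(r^2 - 4*r - 5) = r*(r - 5)*(r + 4)*(r + 1)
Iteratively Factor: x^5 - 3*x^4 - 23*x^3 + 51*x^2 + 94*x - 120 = (x - 3)*(x^4 - 23*x^2 - 18*x + 40) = (x - 5)*(x - 3)*(x^3 + 5*x^2 + 2*x - 8) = (x - 5)*(x - 3)*(x + 4)*(x^2 + x - 2) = (x - 5)*(x - 3)*(x - 1)*(x + 4)*(x + 2)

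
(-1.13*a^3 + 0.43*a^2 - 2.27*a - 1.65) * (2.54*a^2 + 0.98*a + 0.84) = -2.8702*a^5 - 0.0151999999999999*a^4 - 6.2936*a^3 - 6.0544*a^2 - 3.5238*a - 1.386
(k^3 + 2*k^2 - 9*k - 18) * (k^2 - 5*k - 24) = k^5 - 3*k^4 - 43*k^3 - 21*k^2 + 306*k + 432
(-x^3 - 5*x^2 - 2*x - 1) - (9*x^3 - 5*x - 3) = -10*x^3 - 5*x^2 + 3*x + 2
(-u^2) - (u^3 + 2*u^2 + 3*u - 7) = -u^3 - 3*u^2 - 3*u + 7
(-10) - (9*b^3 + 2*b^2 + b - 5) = -9*b^3 - 2*b^2 - b - 5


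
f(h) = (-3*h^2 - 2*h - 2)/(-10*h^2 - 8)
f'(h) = 20*h*(-3*h^2 - 2*h - 2)/(-10*h^2 - 8)^2 + (-6*h - 2)/(-10*h^2 - 8)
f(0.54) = 0.36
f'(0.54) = 0.12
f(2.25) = 0.37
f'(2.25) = -0.02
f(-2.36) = 0.22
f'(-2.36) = -0.03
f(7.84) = 0.32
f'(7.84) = -0.00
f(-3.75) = 0.25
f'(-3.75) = -0.01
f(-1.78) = 0.20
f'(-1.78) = -0.04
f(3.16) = 0.35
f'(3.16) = -0.01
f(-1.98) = 0.21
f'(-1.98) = -0.04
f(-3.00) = 0.23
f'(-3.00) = -0.02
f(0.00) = 0.25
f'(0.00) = 0.25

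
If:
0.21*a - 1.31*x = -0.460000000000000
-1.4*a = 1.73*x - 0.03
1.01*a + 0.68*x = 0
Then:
No Solution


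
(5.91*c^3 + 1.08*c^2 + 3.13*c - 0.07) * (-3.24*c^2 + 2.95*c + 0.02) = -19.1484*c^5 + 13.9353*c^4 - 6.837*c^3 + 9.4819*c^2 - 0.1439*c - 0.0014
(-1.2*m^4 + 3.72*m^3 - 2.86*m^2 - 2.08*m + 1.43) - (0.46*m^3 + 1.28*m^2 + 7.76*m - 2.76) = -1.2*m^4 + 3.26*m^3 - 4.14*m^2 - 9.84*m + 4.19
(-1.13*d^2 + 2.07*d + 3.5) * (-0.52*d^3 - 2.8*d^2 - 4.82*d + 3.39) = 0.5876*d^5 + 2.0876*d^4 - 2.1694*d^3 - 23.6081*d^2 - 9.8527*d + 11.865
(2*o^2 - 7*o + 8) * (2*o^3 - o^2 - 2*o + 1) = 4*o^5 - 16*o^4 + 19*o^3 + 8*o^2 - 23*o + 8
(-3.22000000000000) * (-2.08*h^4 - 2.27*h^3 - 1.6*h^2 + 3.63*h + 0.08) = 6.6976*h^4 + 7.3094*h^3 + 5.152*h^2 - 11.6886*h - 0.2576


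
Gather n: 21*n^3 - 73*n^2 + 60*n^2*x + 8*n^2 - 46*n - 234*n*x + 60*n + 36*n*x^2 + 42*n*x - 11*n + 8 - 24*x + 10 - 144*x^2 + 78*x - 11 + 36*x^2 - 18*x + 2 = 21*n^3 + n^2*(60*x - 65) + n*(36*x^2 - 192*x + 3) - 108*x^2 + 36*x + 9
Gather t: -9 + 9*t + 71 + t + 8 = 10*t + 70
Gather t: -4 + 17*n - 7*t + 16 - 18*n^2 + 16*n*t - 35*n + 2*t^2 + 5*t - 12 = -18*n^2 - 18*n + 2*t^2 + t*(16*n - 2)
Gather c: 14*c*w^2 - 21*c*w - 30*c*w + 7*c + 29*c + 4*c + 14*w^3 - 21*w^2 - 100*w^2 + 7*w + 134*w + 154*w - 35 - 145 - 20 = c*(14*w^2 - 51*w + 40) + 14*w^3 - 121*w^2 + 295*w - 200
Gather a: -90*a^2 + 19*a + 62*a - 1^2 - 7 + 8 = -90*a^2 + 81*a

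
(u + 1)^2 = u^2 + 2*u + 1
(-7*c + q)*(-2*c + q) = 14*c^2 - 9*c*q + q^2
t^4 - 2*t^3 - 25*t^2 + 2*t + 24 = (t - 6)*(t - 1)*(t + 1)*(t + 4)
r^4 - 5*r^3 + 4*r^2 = r^2*(r - 4)*(r - 1)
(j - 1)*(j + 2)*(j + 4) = j^3 + 5*j^2 + 2*j - 8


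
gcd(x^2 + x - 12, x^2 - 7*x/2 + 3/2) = x - 3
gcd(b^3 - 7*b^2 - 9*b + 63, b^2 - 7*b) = b - 7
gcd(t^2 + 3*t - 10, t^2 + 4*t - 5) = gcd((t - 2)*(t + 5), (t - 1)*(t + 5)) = t + 5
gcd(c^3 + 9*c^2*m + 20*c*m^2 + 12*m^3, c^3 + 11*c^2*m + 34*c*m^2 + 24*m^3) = c^2 + 7*c*m + 6*m^2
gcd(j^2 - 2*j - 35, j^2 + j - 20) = j + 5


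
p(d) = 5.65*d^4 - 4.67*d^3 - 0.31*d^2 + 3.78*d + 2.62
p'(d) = 22.6*d^3 - 14.01*d^2 - 0.62*d + 3.78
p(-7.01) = 15212.91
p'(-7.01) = -8465.40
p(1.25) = 11.53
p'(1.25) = 25.26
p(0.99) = 6.95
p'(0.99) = 11.36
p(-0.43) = 1.50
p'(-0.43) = -0.34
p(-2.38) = 236.11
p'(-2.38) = -378.78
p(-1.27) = 21.58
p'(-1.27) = -64.32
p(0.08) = 2.92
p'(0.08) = 3.65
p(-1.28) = 22.23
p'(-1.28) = -65.78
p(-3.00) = 572.23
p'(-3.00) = -730.65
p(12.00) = 109091.98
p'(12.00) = 37031.70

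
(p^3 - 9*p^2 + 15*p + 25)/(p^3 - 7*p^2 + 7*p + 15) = (p - 5)/(p - 3)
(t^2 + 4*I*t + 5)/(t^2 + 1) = (t + 5*I)/(t + I)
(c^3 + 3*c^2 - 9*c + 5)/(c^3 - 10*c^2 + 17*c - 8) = (c + 5)/(c - 8)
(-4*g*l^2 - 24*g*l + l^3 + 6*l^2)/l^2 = -4*g - 24*g/l + l + 6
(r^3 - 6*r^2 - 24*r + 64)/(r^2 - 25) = (r^3 - 6*r^2 - 24*r + 64)/(r^2 - 25)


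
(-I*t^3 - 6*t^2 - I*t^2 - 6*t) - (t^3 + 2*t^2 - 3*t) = -t^3 - I*t^3 - 8*t^2 - I*t^2 - 3*t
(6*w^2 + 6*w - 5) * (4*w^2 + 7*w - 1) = 24*w^4 + 66*w^3 + 16*w^2 - 41*w + 5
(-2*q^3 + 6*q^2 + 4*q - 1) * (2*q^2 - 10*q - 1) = -4*q^5 + 32*q^4 - 50*q^3 - 48*q^2 + 6*q + 1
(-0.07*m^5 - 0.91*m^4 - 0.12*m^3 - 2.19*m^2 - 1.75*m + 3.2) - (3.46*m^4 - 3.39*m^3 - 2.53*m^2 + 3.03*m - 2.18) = -0.07*m^5 - 4.37*m^4 + 3.27*m^3 + 0.34*m^2 - 4.78*m + 5.38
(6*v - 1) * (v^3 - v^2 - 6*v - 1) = 6*v^4 - 7*v^3 - 35*v^2 + 1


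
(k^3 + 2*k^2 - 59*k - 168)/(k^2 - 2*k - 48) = (k^2 + 10*k + 21)/(k + 6)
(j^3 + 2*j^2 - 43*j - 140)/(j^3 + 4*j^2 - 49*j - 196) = (j + 5)/(j + 7)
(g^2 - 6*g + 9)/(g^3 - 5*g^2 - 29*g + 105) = (g - 3)/(g^2 - 2*g - 35)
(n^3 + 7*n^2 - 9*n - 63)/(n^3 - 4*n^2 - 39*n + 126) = (n^2 + 10*n + 21)/(n^2 - n - 42)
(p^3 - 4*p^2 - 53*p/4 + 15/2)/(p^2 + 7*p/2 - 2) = (p^2 - 7*p/2 - 15)/(p + 4)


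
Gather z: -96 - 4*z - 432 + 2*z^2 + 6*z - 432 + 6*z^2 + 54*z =8*z^2 + 56*z - 960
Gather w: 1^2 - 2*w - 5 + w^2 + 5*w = w^2 + 3*w - 4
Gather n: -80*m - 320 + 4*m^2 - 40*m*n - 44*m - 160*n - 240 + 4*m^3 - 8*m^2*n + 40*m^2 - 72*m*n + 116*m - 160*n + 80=4*m^3 + 44*m^2 - 8*m + n*(-8*m^2 - 112*m - 320) - 480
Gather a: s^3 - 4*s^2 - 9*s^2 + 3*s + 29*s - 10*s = s^3 - 13*s^2 + 22*s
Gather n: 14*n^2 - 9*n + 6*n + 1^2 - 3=14*n^2 - 3*n - 2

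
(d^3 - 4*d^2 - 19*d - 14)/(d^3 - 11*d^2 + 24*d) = (d^3 - 4*d^2 - 19*d - 14)/(d*(d^2 - 11*d + 24))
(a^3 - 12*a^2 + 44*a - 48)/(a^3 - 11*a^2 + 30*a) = (a^2 - 6*a + 8)/(a*(a - 5))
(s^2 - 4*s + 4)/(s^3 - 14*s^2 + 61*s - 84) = (s^2 - 4*s + 4)/(s^3 - 14*s^2 + 61*s - 84)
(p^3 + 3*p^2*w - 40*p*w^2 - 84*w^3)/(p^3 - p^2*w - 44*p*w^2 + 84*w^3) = (p + 2*w)/(p - 2*w)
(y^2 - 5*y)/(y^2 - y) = (y - 5)/(y - 1)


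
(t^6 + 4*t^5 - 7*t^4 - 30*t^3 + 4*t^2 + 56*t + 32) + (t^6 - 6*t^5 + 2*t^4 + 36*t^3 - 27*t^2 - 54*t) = 2*t^6 - 2*t^5 - 5*t^4 + 6*t^3 - 23*t^2 + 2*t + 32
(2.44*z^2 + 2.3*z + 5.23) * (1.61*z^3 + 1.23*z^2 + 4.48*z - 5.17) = 3.9284*z^5 + 6.7042*z^4 + 22.1805*z^3 + 4.1221*z^2 + 11.5394*z - 27.0391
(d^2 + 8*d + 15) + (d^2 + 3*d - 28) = 2*d^2 + 11*d - 13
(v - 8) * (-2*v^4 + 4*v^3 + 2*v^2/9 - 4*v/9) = -2*v^5 + 20*v^4 - 286*v^3/9 - 20*v^2/9 + 32*v/9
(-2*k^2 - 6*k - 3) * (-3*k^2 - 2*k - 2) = 6*k^4 + 22*k^3 + 25*k^2 + 18*k + 6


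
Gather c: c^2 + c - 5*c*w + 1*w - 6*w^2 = c^2 + c*(1 - 5*w) - 6*w^2 + w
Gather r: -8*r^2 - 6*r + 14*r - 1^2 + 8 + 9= -8*r^2 + 8*r + 16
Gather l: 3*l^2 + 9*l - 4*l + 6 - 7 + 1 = 3*l^2 + 5*l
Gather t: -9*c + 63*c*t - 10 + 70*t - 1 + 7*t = -9*c + t*(63*c + 77) - 11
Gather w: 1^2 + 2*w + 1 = 2*w + 2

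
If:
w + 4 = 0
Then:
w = -4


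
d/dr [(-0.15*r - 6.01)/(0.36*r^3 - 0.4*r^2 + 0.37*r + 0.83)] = (0.108*r^3 + 6.4308*r^2 - 4.808*r + 2.0992)/(0.1296*r^6 - 0.288*r^5 + 0.4264*r^4 + 0.3016*r^3 - 0.5271*r^2 + 0.6142*r + 0.6889)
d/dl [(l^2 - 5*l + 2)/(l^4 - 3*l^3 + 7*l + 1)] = ((2*l - 5)*(l^4 - 3*l^3 + 7*l + 1) - (l^2 - 5*l + 2)*(4*l^3 - 9*l^2 + 7))/(l^4 - 3*l^3 + 7*l + 1)^2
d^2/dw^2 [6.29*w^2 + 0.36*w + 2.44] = 12.5800000000000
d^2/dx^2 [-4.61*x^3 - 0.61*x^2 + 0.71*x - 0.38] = -27.66*x - 1.22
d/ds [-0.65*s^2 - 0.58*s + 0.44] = -1.3*s - 0.58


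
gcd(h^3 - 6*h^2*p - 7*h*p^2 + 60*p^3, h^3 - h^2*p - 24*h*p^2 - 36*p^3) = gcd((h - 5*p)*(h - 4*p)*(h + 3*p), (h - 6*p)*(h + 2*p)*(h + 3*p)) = h + 3*p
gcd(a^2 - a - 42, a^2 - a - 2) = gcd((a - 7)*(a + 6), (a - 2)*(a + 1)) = 1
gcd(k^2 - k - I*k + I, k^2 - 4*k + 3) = k - 1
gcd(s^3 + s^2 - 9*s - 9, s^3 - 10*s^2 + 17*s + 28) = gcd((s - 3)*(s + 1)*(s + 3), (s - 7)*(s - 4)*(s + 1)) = s + 1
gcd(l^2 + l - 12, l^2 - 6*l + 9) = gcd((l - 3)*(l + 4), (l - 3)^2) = l - 3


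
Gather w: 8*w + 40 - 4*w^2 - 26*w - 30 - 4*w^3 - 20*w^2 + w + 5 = -4*w^3 - 24*w^2 - 17*w + 15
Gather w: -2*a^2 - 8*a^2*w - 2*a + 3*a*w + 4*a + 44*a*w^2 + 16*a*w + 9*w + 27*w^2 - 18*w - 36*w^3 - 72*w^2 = -2*a^2 + 2*a - 36*w^3 + w^2*(44*a - 45) + w*(-8*a^2 + 19*a - 9)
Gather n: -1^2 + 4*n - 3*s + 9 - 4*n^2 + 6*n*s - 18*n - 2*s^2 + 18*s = -4*n^2 + n*(6*s - 14) - 2*s^2 + 15*s + 8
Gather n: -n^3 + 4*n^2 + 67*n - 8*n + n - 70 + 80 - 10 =-n^3 + 4*n^2 + 60*n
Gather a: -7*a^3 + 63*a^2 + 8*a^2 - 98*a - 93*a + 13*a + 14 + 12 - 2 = -7*a^3 + 71*a^2 - 178*a + 24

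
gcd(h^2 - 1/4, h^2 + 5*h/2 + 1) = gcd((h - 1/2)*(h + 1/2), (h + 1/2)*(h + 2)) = h + 1/2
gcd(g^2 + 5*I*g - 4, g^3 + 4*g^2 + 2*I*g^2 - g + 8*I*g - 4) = g + I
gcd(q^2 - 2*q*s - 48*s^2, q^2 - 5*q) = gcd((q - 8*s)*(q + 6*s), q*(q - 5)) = 1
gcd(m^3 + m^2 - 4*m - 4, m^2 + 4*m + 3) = m + 1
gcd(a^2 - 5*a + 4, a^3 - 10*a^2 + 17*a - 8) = a - 1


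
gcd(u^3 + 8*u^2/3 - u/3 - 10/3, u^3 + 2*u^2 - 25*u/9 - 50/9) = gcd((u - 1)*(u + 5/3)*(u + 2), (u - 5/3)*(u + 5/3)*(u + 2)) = u^2 + 11*u/3 + 10/3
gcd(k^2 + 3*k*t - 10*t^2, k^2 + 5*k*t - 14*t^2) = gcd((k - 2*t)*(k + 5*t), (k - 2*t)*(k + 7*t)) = -k + 2*t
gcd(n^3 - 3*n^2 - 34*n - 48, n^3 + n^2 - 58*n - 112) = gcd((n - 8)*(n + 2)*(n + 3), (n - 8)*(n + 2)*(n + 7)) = n^2 - 6*n - 16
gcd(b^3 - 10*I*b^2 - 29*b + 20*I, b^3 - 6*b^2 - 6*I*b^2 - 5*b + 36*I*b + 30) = b^2 - 6*I*b - 5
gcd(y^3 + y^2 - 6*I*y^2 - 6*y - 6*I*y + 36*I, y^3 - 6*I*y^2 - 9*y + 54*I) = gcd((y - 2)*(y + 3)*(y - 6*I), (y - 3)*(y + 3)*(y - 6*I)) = y^2 + y*(3 - 6*I) - 18*I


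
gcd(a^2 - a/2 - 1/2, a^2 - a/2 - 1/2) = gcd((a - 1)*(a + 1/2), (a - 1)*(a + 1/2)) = a^2 - a/2 - 1/2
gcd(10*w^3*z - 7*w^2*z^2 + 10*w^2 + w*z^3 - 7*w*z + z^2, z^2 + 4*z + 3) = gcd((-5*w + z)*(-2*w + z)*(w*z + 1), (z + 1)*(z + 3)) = 1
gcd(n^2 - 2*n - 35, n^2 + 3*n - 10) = n + 5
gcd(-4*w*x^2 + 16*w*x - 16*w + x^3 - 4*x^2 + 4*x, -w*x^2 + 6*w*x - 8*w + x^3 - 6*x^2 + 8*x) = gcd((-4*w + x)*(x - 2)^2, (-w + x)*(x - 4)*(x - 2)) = x - 2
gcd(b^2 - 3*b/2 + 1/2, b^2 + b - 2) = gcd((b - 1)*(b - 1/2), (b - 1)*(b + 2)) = b - 1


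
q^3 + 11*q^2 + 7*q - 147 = (q - 3)*(q + 7)^2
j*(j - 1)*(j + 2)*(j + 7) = j^4 + 8*j^3 + 5*j^2 - 14*j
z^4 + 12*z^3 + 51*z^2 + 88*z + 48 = (z + 1)*(z + 3)*(z + 4)^2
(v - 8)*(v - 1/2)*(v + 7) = v^3 - 3*v^2/2 - 111*v/2 + 28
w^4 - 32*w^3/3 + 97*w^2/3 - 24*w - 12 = (w - 6)*(w - 3)*(w - 2)*(w + 1/3)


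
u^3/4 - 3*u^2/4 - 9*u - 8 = (u/4 + 1)*(u - 8)*(u + 1)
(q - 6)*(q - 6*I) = q^2 - 6*q - 6*I*q + 36*I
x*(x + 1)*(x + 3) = x^3 + 4*x^2 + 3*x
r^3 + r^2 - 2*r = r*(r - 1)*(r + 2)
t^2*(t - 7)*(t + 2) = t^4 - 5*t^3 - 14*t^2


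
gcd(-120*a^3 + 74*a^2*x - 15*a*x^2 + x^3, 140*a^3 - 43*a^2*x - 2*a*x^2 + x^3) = 20*a^2 - 9*a*x + x^2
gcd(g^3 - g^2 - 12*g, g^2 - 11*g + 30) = 1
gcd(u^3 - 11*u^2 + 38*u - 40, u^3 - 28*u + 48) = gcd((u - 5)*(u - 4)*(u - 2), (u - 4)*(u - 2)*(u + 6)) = u^2 - 6*u + 8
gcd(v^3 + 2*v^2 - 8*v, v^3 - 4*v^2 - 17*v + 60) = v + 4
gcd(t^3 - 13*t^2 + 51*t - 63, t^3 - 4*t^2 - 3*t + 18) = t^2 - 6*t + 9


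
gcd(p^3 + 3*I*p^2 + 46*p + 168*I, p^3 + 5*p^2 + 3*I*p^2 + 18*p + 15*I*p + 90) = p + 6*I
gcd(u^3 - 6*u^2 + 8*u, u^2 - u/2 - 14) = u - 4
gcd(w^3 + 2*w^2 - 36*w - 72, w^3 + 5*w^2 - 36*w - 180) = w^2 - 36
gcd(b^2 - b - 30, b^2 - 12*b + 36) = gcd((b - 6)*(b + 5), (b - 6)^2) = b - 6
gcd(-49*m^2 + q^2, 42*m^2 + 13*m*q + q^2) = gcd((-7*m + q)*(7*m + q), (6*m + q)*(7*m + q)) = 7*m + q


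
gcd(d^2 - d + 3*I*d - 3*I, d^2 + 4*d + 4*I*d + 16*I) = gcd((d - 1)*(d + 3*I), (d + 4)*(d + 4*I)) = 1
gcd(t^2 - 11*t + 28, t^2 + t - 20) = t - 4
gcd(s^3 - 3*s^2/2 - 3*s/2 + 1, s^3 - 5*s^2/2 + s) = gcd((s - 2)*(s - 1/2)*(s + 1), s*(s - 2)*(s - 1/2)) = s^2 - 5*s/2 + 1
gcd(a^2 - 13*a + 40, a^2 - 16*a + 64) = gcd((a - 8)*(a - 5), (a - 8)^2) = a - 8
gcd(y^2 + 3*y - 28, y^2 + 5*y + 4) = 1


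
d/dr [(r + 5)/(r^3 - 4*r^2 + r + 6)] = (r^3 - 4*r^2 + r - (r + 5)*(3*r^2 - 8*r + 1) + 6)/(r^3 - 4*r^2 + r + 6)^2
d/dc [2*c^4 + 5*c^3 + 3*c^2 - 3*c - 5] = 8*c^3 + 15*c^2 + 6*c - 3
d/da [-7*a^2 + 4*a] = 4 - 14*a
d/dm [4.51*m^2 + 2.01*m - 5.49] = 9.02*m + 2.01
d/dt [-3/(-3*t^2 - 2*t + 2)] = 6*(-3*t - 1)/(3*t^2 + 2*t - 2)^2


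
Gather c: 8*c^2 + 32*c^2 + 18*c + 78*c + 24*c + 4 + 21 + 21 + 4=40*c^2 + 120*c + 50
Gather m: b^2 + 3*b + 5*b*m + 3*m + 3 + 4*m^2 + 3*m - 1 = b^2 + 3*b + 4*m^2 + m*(5*b + 6) + 2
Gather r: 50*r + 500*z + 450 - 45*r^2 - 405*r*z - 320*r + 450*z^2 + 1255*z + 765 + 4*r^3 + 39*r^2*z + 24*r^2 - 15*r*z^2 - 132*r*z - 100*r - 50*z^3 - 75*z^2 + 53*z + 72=4*r^3 + r^2*(39*z - 21) + r*(-15*z^2 - 537*z - 370) - 50*z^3 + 375*z^2 + 1808*z + 1287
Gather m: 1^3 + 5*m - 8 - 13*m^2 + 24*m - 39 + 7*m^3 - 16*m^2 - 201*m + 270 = 7*m^3 - 29*m^2 - 172*m + 224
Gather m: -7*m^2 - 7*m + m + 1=-7*m^2 - 6*m + 1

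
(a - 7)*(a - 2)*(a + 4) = a^3 - 5*a^2 - 22*a + 56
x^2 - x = x*(x - 1)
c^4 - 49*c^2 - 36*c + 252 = (c - 7)*(c - 2)*(c + 3)*(c + 6)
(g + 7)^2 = g^2 + 14*g + 49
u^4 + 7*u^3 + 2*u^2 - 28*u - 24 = (u - 2)*(u + 1)*(u + 2)*(u + 6)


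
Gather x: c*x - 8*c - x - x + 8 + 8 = -8*c + x*(c - 2) + 16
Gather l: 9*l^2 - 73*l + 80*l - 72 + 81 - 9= 9*l^2 + 7*l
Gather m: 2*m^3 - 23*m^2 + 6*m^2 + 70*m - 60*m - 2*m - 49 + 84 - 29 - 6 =2*m^3 - 17*m^2 + 8*m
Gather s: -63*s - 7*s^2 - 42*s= -7*s^2 - 105*s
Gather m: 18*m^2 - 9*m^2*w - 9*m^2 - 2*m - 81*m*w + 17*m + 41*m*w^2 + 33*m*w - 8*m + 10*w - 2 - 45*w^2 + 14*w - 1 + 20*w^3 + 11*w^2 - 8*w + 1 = m^2*(9 - 9*w) + m*(41*w^2 - 48*w + 7) + 20*w^3 - 34*w^2 + 16*w - 2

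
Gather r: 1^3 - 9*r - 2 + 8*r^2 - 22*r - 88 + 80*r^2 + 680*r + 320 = 88*r^2 + 649*r + 231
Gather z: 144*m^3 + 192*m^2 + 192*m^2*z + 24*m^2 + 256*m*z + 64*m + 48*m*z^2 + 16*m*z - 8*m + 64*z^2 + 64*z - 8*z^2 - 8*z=144*m^3 + 216*m^2 + 56*m + z^2*(48*m + 56) + z*(192*m^2 + 272*m + 56)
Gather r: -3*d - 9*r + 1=-3*d - 9*r + 1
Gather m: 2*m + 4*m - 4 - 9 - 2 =6*m - 15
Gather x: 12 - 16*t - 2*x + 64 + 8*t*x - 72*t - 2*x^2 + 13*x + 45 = -88*t - 2*x^2 + x*(8*t + 11) + 121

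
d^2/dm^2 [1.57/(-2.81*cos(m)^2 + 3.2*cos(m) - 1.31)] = (49.587508*(1 - cos(m)^2)^2 - 42.35232*cos(m)^3 + 17.753246*cos(m)^2 + 91.28608*cos(m) - 70.182454)/(2.81*cos(m)^2 - 3.2*cos(m) + 1.31)^3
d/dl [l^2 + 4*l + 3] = 2*l + 4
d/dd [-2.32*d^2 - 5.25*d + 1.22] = -4.64*d - 5.25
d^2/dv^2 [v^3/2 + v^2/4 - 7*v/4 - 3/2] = 3*v + 1/2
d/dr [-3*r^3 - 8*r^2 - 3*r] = -9*r^2 - 16*r - 3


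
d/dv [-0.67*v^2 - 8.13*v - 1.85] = -1.34*v - 8.13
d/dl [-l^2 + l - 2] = 1 - 2*l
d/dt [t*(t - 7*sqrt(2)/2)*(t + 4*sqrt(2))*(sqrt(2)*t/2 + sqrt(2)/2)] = 2*sqrt(2)*t^3 + 3*t^2/2 + 3*sqrt(2)*t^2/2 - 28*sqrt(2)*t + t - 14*sqrt(2)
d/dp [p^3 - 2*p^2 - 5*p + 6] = 3*p^2 - 4*p - 5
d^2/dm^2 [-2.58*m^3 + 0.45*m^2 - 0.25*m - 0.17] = 0.9 - 15.48*m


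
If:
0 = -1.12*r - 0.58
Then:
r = -0.52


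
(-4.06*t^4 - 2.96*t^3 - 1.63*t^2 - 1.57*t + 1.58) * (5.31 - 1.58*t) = 6.4148*t^5 - 16.8818*t^4 - 13.1422*t^3 - 6.1747*t^2 - 10.8331*t + 8.3898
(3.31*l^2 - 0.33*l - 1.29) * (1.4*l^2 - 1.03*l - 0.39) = 4.634*l^4 - 3.8713*l^3 - 2.757*l^2 + 1.4574*l + 0.5031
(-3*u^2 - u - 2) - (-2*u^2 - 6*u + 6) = -u^2 + 5*u - 8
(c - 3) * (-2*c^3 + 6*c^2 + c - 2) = -2*c^4 + 12*c^3 - 17*c^2 - 5*c + 6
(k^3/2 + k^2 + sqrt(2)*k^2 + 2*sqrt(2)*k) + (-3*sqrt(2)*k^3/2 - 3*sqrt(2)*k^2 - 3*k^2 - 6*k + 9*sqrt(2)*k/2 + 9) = -3*sqrt(2)*k^3/2 + k^3/2 - 2*sqrt(2)*k^2 - 2*k^2 - 6*k + 13*sqrt(2)*k/2 + 9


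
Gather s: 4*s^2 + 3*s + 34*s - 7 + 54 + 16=4*s^2 + 37*s + 63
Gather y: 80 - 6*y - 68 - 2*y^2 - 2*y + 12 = -2*y^2 - 8*y + 24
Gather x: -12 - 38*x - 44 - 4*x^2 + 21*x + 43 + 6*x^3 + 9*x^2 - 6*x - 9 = 6*x^3 + 5*x^2 - 23*x - 22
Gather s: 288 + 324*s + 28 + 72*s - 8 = 396*s + 308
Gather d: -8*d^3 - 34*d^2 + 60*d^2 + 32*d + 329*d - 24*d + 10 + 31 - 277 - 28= -8*d^3 + 26*d^2 + 337*d - 264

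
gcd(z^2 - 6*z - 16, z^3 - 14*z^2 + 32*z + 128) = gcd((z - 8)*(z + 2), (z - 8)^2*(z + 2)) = z^2 - 6*z - 16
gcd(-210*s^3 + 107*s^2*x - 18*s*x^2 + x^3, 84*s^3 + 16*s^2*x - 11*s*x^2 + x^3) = 42*s^2 - 13*s*x + x^2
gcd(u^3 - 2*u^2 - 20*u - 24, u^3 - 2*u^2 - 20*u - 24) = u^3 - 2*u^2 - 20*u - 24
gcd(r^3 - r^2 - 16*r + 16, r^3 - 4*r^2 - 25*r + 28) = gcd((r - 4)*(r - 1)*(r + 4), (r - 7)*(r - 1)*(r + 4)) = r^2 + 3*r - 4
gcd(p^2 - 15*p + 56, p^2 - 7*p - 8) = p - 8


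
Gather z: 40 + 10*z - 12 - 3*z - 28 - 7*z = 0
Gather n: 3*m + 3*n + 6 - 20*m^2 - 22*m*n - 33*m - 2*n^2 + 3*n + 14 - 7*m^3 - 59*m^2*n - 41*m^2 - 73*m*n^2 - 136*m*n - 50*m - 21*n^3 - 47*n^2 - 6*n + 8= -7*m^3 - 61*m^2 - 80*m - 21*n^3 + n^2*(-73*m - 49) + n*(-59*m^2 - 158*m) + 28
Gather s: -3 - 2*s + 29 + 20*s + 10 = 18*s + 36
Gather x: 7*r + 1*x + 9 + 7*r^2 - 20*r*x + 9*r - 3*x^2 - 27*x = 7*r^2 + 16*r - 3*x^2 + x*(-20*r - 26) + 9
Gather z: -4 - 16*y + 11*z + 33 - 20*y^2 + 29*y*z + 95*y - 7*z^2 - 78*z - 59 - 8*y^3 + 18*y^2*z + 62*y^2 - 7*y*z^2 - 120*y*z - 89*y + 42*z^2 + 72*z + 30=-8*y^3 + 42*y^2 - 10*y + z^2*(35 - 7*y) + z*(18*y^2 - 91*y + 5)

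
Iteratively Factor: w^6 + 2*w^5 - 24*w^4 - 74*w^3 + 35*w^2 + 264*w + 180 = (w + 3)*(w^5 - w^4 - 21*w^3 - 11*w^2 + 68*w + 60) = (w + 1)*(w + 3)*(w^4 - 2*w^3 - 19*w^2 + 8*w + 60) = (w - 5)*(w + 1)*(w + 3)*(w^3 + 3*w^2 - 4*w - 12) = (w - 5)*(w + 1)*(w + 3)^2*(w^2 - 4) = (w - 5)*(w + 1)*(w + 2)*(w + 3)^2*(w - 2)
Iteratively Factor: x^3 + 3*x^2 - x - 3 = (x + 3)*(x^2 - 1) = (x + 1)*(x + 3)*(x - 1)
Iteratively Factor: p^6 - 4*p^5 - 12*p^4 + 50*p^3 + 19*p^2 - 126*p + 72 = (p - 3)*(p^5 - p^4 - 15*p^3 + 5*p^2 + 34*p - 24) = (p - 3)*(p + 2)*(p^4 - 3*p^3 - 9*p^2 + 23*p - 12) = (p - 3)*(p - 1)*(p + 2)*(p^3 - 2*p^2 - 11*p + 12) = (p - 4)*(p - 3)*(p - 1)*(p + 2)*(p^2 + 2*p - 3) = (p - 4)*(p - 3)*(p - 1)^2*(p + 2)*(p + 3)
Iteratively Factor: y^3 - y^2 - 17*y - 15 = (y - 5)*(y^2 + 4*y + 3) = (y - 5)*(y + 1)*(y + 3)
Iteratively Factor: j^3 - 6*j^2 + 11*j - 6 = (j - 3)*(j^2 - 3*j + 2) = (j - 3)*(j - 1)*(j - 2)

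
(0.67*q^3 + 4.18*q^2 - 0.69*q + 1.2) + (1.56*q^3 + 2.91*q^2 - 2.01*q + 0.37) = 2.23*q^3 + 7.09*q^2 - 2.7*q + 1.57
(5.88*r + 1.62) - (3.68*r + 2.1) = 2.2*r - 0.48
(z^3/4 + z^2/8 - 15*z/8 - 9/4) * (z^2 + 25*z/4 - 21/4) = z^5/4 + 27*z^4/16 - 77*z^3/32 - 117*z^2/8 - 135*z/32 + 189/16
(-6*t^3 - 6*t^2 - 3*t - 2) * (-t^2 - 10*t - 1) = 6*t^5 + 66*t^4 + 69*t^3 + 38*t^2 + 23*t + 2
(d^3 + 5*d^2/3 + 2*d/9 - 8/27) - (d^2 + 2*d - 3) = d^3 + 2*d^2/3 - 16*d/9 + 73/27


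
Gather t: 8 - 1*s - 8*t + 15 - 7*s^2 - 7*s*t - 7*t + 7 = -7*s^2 - s + t*(-7*s - 15) + 30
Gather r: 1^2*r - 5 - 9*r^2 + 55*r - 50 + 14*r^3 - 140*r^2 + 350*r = 14*r^3 - 149*r^2 + 406*r - 55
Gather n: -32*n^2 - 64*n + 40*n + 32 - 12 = -32*n^2 - 24*n + 20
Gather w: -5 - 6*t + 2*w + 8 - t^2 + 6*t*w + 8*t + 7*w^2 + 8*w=-t^2 + 2*t + 7*w^2 + w*(6*t + 10) + 3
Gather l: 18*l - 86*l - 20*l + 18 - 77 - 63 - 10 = -88*l - 132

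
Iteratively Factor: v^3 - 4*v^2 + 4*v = (v)*(v^2 - 4*v + 4) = v*(v - 2)*(v - 2)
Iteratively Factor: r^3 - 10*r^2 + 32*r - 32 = (r - 4)*(r^2 - 6*r + 8) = (r - 4)^2*(r - 2)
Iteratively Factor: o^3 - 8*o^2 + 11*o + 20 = (o - 5)*(o^2 - 3*o - 4) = (o - 5)*(o + 1)*(o - 4)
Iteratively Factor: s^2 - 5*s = (s)*(s - 5)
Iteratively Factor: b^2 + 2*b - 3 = (b + 3)*(b - 1)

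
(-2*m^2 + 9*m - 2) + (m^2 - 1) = -m^2 + 9*m - 3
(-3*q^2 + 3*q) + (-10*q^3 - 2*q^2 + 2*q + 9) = -10*q^3 - 5*q^2 + 5*q + 9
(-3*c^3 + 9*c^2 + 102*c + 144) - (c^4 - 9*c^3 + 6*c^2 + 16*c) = -c^4 + 6*c^3 + 3*c^2 + 86*c + 144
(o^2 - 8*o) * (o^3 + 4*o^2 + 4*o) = o^5 - 4*o^4 - 28*o^3 - 32*o^2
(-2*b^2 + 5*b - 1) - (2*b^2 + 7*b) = -4*b^2 - 2*b - 1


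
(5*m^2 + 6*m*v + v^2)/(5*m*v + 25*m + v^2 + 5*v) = (m + v)/(v + 5)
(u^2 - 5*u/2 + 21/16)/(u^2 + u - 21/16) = (4*u - 7)/(4*u + 7)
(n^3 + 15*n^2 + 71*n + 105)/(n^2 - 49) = (n^2 + 8*n + 15)/(n - 7)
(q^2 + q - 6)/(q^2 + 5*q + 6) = (q - 2)/(q + 2)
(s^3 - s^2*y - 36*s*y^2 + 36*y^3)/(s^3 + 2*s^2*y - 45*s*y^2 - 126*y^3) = (-s^2 + 7*s*y - 6*y^2)/(-s^2 + 4*s*y + 21*y^2)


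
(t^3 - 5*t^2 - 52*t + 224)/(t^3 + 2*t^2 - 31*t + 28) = (t - 8)/(t - 1)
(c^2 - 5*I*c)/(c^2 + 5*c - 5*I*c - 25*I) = c/(c + 5)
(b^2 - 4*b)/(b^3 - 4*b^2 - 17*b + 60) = b*(b - 4)/(b^3 - 4*b^2 - 17*b + 60)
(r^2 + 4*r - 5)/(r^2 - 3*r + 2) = (r + 5)/(r - 2)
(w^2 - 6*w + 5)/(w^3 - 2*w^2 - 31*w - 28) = (-w^2 + 6*w - 5)/(-w^3 + 2*w^2 + 31*w + 28)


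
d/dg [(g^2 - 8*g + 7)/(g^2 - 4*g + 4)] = 2*(2*g + 1)/(g^3 - 6*g^2 + 12*g - 8)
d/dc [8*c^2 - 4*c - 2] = 16*c - 4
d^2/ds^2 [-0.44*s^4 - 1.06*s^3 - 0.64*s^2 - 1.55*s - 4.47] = -5.28*s^2 - 6.36*s - 1.28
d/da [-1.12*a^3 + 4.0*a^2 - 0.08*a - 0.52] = -3.36*a^2 + 8.0*a - 0.08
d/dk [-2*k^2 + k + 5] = 1 - 4*k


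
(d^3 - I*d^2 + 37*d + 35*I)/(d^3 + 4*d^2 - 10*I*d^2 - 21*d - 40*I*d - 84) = (d^2 + 6*I*d - 5)/(d^2 + d*(4 - 3*I) - 12*I)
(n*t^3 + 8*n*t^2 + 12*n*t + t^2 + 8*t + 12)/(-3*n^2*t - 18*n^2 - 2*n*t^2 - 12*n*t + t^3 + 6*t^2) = (n*t^2 + 2*n*t + t + 2)/(-3*n^2 - 2*n*t + t^2)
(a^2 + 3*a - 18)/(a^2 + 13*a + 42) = (a - 3)/(a + 7)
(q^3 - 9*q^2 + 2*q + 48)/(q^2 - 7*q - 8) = (q^2 - q - 6)/(q + 1)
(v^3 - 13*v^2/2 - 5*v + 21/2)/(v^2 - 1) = (2*v^2 - 11*v - 21)/(2*(v + 1))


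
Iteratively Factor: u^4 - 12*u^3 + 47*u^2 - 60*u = (u - 4)*(u^3 - 8*u^2 + 15*u) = u*(u - 4)*(u^2 - 8*u + 15) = u*(u - 5)*(u - 4)*(u - 3)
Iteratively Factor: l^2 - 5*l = (l)*(l - 5)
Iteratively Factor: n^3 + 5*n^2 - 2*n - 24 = (n - 2)*(n^2 + 7*n + 12) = (n - 2)*(n + 4)*(n + 3)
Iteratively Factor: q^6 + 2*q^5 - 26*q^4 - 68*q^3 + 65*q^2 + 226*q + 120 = (q + 1)*(q^5 + q^4 - 27*q^3 - 41*q^2 + 106*q + 120) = (q - 5)*(q + 1)*(q^4 + 6*q^3 + 3*q^2 - 26*q - 24) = (q - 5)*(q + 1)*(q + 4)*(q^3 + 2*q^2 - 5*q - 6) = (q - 5)*(q + 1)^2*(q + 4)*(q^2 + q - 6) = (q - 5)*(q - 2)*(q + 1)^2*(q + 4)*(q + 3)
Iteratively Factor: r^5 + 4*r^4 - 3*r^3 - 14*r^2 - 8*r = (r - 2)*(r^4 + 6*r^3 + 9*r^2 + 4*r) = (r - 2)*(r + 4)*(r^3 + 2*r^2 + r) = (r - 2)*(r + 1)*(r + 4)*(r^2 + r) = r*(r - 2)*(r + 1)*(r + 4)*(r + 1)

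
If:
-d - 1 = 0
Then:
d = -1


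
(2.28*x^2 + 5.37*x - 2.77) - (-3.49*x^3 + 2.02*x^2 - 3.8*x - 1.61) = 3.49*x^3 + 0.26*x^2 + 9.17*x - 1.16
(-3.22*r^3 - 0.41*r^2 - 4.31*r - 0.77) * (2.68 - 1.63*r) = 5.2486*r^4 - 7.9613*r^3 + 5.9265*r^2 - 10.2957*r - 2.0636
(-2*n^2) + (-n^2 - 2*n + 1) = -3*n^2 - 2*n + 1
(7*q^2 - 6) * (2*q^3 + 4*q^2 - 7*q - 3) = 14*q^5 + 28*q^4 - 61*q^3 - 45*q^2 + 42*q + 18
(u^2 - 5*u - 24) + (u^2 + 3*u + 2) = 2*u^2 - 2*u - 22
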